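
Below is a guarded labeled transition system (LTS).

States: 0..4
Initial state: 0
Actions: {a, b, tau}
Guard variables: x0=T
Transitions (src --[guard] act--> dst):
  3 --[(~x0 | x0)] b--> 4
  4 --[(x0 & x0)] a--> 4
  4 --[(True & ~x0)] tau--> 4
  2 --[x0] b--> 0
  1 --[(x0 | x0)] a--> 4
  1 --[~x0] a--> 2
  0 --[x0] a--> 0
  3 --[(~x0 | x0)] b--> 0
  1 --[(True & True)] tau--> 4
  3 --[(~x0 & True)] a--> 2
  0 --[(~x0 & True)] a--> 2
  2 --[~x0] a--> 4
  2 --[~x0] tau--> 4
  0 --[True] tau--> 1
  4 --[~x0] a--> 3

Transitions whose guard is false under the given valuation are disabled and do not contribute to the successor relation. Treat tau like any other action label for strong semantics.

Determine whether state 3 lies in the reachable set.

Answer: UNREACHABLE

Analysis:
Guard filter leaves 8 enabled edge(s).
L0 = {0}
L1 = {1}  cumulative {0,1}
L2 = {4}  cumulative {0,1,4}
Reachable = {0,1,4}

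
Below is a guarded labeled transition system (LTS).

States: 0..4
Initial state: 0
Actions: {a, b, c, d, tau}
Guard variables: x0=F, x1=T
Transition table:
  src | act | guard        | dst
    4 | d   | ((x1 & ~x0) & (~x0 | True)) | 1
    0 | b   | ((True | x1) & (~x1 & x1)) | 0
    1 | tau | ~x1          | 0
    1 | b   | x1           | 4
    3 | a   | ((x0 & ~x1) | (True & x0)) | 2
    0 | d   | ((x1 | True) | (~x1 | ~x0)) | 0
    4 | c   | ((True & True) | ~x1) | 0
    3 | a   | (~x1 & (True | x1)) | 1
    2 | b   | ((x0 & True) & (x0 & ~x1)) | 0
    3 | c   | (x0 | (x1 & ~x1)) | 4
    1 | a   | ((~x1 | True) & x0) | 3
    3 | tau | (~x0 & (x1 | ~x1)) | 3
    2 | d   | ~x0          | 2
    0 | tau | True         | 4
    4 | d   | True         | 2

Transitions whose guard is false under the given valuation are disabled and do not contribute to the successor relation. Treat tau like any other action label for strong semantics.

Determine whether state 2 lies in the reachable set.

Answer: REACHABLE

Analysis:
8 transition(s) survive guard evaluation.
depth 0: {0}
depth 1: {4}  cumulative {0,4}
depth 2: {1,2}  cumulative {0,1,2,4}
Reachable = {0,1,2,4}
witness 2: tau·d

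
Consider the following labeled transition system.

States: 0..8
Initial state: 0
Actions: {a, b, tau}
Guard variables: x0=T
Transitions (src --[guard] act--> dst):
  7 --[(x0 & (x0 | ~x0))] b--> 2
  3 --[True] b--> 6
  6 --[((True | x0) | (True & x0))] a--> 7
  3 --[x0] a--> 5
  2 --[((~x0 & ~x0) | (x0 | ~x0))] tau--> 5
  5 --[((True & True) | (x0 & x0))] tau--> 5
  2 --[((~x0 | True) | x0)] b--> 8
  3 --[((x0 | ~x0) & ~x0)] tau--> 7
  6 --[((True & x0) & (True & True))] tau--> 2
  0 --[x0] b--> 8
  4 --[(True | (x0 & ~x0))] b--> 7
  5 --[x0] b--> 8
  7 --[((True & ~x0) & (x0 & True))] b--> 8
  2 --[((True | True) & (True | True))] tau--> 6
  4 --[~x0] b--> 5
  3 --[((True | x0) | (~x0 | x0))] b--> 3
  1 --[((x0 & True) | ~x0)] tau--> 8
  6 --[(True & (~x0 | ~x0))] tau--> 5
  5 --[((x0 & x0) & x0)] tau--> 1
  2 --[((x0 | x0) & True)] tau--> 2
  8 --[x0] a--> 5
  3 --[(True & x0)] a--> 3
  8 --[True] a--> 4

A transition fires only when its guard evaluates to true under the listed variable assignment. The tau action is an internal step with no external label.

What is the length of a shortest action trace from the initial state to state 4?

BFS to 4:
  L0 = {0}
  L1 = {8}
  L2 = {4,5}
first hit 4 at d=2 via b·a

Answer: 2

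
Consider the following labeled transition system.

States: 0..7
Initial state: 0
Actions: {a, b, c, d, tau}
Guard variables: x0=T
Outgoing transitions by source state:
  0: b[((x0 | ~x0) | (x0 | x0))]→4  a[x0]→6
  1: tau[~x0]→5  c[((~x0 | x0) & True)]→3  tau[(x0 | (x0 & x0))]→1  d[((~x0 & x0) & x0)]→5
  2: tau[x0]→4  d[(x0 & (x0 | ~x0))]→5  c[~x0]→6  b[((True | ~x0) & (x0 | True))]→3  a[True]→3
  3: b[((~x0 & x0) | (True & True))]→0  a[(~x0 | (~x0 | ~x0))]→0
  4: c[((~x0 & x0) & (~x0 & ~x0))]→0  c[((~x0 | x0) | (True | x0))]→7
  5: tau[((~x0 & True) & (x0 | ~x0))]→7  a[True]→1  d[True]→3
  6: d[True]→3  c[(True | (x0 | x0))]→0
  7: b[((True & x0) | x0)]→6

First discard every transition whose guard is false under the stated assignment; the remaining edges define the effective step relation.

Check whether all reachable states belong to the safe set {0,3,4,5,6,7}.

Answer: INVARIANT HOLDS

Analysis:
Inv-set: {0,3,4,5,6,7}
Reachable = {0,3,4,6,7}
  0: ok
  3: ok
  4: ok
  6: ok
  7: ok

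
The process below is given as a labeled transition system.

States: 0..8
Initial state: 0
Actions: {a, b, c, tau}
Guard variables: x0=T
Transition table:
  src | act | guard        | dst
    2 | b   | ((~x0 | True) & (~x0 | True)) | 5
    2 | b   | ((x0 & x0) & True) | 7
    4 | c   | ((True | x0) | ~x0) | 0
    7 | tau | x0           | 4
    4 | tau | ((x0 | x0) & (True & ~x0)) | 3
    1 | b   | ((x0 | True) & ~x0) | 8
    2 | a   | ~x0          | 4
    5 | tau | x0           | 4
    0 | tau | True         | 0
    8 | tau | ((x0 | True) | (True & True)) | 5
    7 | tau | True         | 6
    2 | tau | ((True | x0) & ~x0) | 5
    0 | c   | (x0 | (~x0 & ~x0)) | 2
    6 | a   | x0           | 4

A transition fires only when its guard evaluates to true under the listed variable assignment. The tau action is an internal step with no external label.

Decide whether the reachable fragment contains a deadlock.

Reach set: {0,2,4,5,6,7}
  0: c→2  tau→0  [deg 2]
  2: b→5  b→7  [deg 2]
  4: c→0  [deg 1]
  5: tau→4  [deg 1]
  6: a→4  [deg 1]
  7: tau→4  tau→6  [deg 2]

Answer: DEADLOCK-FREE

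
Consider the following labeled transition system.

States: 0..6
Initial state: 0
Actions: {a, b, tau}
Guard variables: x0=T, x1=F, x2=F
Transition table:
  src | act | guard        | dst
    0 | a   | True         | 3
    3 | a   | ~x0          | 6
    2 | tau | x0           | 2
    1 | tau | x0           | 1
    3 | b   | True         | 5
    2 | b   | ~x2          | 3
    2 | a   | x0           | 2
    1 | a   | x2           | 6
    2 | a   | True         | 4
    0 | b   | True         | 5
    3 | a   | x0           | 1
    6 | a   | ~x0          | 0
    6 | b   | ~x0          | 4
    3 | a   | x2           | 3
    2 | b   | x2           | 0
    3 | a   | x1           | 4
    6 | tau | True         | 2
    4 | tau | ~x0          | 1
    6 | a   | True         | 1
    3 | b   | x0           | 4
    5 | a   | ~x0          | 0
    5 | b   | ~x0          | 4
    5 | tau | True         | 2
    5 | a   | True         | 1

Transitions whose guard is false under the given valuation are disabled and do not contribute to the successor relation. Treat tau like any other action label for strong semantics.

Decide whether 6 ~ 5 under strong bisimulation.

Refine partition for ~:
  π0 = {{0,1,2,3,4,5,6}}
  π1 = {{0,3},{1},{2},{4},{5,6}}
  π2 = {{0},{1},{2},{3},{4},{5,6}}
stable after 3 split(s): 6 block(s)
6∈{5,6}, 5∈{5,6}

Answer: BISIMILAR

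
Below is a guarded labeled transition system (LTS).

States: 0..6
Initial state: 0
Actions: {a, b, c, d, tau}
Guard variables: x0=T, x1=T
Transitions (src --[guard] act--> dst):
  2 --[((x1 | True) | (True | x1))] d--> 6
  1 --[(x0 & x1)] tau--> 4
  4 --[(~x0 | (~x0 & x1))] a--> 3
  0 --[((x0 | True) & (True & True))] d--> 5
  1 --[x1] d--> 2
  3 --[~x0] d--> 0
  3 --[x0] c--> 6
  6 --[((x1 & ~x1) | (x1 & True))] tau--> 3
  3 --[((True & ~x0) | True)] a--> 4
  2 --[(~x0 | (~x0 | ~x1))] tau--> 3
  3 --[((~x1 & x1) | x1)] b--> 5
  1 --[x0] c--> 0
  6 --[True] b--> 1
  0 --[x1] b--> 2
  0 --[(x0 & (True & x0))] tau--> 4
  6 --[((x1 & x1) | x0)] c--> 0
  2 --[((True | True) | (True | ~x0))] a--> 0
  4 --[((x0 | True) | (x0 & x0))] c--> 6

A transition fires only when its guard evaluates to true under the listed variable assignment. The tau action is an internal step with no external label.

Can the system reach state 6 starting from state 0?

15 transition(s) survive guard evaluation.
depth 0: {0}
depth 1: {2,4,5}  total {0,2,4,5}
depth 2: {6}  total {0,2,4,5,6}
depth 3: {1,3}  total {0,1,2,3,4,5,6}
Reachable = {0,1,2,3,4,5,6}
Path to 6: b·d

Answer: REACHABLE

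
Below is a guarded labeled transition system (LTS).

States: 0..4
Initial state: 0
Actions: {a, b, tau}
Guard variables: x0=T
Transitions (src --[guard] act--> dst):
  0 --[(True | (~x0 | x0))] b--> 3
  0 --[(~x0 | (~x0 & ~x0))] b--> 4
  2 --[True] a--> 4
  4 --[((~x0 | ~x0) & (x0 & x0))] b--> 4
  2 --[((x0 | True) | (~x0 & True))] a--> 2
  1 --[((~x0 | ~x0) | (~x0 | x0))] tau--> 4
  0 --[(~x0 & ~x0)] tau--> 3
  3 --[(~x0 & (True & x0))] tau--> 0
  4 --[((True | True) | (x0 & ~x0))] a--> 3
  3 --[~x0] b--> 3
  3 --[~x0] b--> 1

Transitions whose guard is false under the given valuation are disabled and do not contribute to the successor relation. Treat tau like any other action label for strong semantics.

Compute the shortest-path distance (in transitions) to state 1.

BFS to 1:
  L0 = {0}
  L1 = {3}
1 never appears.

Answer: UNREACHABLE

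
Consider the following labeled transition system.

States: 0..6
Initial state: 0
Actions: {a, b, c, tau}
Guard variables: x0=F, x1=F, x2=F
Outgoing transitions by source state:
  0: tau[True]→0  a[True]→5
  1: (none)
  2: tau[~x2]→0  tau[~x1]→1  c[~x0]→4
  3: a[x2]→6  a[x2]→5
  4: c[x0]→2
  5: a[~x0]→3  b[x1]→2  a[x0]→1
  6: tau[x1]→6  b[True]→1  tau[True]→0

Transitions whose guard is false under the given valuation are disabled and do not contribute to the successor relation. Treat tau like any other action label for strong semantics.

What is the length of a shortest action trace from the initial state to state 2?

Breadth-first toward 2:
  Layer 0: {0}
  Layer 1: {5}
  Layer 2: {3}
2 never appears.

Answer: UNREACHABLE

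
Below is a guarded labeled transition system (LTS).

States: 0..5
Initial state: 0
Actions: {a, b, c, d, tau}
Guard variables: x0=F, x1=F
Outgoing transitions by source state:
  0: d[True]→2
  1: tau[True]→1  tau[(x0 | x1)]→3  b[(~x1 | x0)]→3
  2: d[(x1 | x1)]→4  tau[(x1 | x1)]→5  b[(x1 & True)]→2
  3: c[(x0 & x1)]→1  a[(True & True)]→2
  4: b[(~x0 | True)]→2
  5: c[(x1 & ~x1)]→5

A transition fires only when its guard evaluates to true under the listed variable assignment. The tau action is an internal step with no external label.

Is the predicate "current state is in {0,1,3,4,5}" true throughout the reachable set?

Safe = {0,1,3,4,5}
Reachable = {0,2}
  0: ✓
  2: outside
counterexample path to 2: d

Answer: INVARIANT VIOLATED at state 2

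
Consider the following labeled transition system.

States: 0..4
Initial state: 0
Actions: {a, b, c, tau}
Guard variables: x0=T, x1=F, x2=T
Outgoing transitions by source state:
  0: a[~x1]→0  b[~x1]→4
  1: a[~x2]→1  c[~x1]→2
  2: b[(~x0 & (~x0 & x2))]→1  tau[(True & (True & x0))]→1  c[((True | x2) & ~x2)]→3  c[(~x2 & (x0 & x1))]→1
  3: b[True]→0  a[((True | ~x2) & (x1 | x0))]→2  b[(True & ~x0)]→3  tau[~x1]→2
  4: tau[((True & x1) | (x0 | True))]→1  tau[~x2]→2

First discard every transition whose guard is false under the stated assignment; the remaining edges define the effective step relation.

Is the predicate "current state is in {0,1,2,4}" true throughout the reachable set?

Answer: INVARIANT HOLDS

Working:
Inv-set: {0,1,2,4}
Reach set: {0,1,2,4}
  0: ✓
  1: ✓
  2: ✓
  4: ✓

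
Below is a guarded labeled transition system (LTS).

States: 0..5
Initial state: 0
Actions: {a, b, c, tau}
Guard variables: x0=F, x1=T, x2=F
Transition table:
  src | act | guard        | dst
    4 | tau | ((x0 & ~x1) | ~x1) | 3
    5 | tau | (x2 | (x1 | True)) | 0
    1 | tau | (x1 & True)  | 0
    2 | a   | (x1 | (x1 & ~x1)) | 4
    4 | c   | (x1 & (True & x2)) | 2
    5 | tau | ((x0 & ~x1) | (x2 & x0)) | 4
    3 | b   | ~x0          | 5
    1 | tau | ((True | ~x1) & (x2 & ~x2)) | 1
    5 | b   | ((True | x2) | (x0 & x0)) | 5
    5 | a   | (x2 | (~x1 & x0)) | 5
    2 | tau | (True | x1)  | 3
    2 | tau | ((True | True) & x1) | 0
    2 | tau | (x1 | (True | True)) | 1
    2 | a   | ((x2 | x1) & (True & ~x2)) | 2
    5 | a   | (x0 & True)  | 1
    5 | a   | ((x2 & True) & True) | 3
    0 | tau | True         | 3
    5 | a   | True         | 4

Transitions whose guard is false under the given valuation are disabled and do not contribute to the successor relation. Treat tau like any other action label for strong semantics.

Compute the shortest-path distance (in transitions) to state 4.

BFS to 4:
  L0 = {0}
  L1 = {3}
  L2 = {5}
  L3 = {4}
depth(4)=3, e.g. tau·b·a

Answer: 3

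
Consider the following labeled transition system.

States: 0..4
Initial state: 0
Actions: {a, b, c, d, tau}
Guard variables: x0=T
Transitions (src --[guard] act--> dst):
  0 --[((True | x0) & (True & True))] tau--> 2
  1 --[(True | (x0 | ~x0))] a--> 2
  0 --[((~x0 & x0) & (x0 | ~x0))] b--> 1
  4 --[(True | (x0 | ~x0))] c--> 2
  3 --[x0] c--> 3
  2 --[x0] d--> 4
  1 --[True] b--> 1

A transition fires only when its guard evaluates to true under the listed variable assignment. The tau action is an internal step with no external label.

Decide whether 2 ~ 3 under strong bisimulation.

Compute ~ classes (split until stable):
  π0 = {{0,1,2,3,4}}
  π1 = {{0},{1},{2},{3,4}}
  π2 = {{0},{1},{2},{3},{4}}
Fixed point at round 3; 5 class(es).
2∈{2}, 3∈{3}

Answer: NOT BISIMILAR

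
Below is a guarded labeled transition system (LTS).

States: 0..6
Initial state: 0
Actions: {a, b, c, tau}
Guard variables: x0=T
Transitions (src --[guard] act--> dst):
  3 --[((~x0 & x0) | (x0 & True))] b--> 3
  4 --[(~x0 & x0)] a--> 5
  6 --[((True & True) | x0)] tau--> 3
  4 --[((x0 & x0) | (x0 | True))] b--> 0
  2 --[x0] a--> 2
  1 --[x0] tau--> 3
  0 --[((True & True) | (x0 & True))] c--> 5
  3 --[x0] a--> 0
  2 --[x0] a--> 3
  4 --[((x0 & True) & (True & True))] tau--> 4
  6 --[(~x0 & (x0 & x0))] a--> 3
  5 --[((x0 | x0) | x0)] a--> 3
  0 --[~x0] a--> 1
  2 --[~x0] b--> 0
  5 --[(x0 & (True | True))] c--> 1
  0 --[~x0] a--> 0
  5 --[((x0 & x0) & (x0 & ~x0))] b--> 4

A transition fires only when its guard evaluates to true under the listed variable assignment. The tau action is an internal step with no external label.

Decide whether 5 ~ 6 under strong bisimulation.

Answer: NOT BISIMILAR

Analysis:
Bisimulation quotient by refinement:
  P[0] = {{0,1,2,3,4,5,6}}
  P[1] = {{0},{1,6},{2},{3},{4},{5}}
Fixed point at round 2; 6 class(es).
[5]={5}  [6]={1,6}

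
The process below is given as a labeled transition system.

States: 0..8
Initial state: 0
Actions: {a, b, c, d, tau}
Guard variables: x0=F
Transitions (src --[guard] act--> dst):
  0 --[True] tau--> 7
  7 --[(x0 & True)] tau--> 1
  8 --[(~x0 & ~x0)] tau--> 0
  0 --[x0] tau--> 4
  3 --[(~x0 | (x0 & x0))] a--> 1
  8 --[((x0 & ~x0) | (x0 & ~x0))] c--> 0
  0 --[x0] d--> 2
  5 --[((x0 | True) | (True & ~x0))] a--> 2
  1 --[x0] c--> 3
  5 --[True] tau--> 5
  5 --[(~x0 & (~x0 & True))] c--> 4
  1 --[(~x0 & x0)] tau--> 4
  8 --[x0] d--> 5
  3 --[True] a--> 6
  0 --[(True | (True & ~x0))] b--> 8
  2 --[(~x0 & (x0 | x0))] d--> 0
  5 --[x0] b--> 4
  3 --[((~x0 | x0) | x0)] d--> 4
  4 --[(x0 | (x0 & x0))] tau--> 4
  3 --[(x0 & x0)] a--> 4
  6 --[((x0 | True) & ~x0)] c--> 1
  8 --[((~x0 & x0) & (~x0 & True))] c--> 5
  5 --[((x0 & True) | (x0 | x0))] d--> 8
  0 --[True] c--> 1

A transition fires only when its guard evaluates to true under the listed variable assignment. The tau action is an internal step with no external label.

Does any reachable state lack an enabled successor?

R = {0,1,7,8}
  0: b→8  c→1  tau→7  [3 out]
  1: ∅  [no exit]
  7: ∅  [no exit]
  8: tau→0  [1 out]
trace reaching 1: c

Answer: DEADLOCK at state 1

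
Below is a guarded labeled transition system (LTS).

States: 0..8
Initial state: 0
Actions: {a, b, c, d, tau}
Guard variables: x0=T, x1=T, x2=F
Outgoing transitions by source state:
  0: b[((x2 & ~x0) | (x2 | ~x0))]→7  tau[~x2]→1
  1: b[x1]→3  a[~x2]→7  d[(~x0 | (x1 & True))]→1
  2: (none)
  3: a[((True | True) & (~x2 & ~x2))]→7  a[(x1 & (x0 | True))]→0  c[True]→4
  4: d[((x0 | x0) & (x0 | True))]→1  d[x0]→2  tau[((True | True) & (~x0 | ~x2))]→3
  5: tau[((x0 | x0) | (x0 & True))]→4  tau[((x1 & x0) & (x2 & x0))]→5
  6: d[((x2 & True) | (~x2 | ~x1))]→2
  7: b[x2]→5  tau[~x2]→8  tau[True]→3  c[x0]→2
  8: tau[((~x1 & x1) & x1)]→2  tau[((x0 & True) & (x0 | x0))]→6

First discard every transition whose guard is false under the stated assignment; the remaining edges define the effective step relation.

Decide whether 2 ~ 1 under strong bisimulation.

Bisimulation quotient by refinement:
  π0 = {{0,1,2,3,4,5,6,7,8}}
  π1 = {{0,5,8},{1},{2},{3},{4},{6},{7}}
  π2 = {{0},{1},{2},{3},{4},{5},{6},{7},{8}}
9 equivalence class(es) (converged in 3)
class of 2: {2}; class of 1: {1}

Answer: NOT BISIMILAR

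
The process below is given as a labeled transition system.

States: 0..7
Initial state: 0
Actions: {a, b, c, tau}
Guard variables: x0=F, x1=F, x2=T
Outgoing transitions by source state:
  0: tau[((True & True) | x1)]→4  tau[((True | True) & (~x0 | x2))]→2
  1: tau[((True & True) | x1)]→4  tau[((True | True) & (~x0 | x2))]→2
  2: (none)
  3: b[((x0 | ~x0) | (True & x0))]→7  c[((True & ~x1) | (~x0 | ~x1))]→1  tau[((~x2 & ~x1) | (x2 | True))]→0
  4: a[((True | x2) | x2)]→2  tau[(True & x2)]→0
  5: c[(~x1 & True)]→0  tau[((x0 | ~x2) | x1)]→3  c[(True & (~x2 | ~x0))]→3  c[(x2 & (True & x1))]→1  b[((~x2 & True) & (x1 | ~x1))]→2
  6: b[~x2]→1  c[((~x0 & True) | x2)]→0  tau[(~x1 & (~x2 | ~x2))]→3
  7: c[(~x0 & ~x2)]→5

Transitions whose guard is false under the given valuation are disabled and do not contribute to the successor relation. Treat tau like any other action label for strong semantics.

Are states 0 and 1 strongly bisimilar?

Answer: BISIMILAR

Analysis:
Refine partition for ~:
  π0 = {{0,1,2,3,4,5,6,7}}
  π1 = {{0,1},{2,7},{3},{4},{5,6}}
  π2 = {{0,1},{2,7},{3},{4},{5},{6}}
stable after 3 split(s): 6 block(s)
0∈{0,1}, 1∈{0,1}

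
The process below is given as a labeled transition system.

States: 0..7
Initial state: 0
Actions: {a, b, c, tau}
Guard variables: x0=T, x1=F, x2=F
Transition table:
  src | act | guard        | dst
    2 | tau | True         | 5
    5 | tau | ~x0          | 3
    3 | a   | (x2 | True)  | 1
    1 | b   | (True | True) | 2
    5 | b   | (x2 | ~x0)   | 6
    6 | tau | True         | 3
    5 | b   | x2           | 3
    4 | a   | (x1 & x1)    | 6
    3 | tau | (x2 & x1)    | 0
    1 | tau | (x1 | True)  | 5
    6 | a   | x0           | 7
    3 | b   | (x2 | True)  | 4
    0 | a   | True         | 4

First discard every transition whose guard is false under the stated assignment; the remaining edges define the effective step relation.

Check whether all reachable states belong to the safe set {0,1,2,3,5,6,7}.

Allowed set {0,1,2,3,5,6,7}
Reach set: {0,4}
  0: ✓
  4: ✗ unsafe
reach 4 via a — violates

Answer: INVARIANT VIOLATED at state 4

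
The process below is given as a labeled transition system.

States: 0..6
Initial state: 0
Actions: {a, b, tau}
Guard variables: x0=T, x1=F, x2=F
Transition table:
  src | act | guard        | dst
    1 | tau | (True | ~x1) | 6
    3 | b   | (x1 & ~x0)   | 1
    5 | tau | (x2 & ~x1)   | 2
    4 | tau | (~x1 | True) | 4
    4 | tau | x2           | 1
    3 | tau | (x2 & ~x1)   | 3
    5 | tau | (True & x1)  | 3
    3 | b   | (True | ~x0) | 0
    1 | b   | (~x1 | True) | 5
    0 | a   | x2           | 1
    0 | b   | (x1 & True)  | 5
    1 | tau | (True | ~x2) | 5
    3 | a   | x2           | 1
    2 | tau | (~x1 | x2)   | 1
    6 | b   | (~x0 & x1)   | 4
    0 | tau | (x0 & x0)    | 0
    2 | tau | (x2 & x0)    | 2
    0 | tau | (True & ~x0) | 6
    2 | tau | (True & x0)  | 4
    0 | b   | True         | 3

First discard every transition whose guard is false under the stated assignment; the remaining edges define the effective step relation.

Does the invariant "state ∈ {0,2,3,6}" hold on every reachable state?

Answer: INVARIANT HOLDS

Working:
Safe = {0,2,3,6}
Reachable = {0,3}
  0: ✓
  3: ✓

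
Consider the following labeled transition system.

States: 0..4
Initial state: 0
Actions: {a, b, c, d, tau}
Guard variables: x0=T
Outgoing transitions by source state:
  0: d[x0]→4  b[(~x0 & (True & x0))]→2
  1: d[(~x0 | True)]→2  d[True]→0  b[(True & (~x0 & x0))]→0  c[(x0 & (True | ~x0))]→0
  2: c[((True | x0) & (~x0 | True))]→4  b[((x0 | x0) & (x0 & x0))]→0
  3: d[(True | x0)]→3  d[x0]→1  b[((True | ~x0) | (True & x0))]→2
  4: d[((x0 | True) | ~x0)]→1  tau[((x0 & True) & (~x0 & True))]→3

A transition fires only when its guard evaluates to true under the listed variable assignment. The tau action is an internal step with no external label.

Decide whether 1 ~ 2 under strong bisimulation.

Refine partition for ~:
  P[0] = {{0,1,2,3,4}}
  P[1] = {{0,4},{1},{2},{3}}
  P[2] = {{0},{1},{2},{3},{4}}
Fixed point at round 3; 5 class(es).
[1]={1}  [2]={2}

Answer: NOT BISIMILAR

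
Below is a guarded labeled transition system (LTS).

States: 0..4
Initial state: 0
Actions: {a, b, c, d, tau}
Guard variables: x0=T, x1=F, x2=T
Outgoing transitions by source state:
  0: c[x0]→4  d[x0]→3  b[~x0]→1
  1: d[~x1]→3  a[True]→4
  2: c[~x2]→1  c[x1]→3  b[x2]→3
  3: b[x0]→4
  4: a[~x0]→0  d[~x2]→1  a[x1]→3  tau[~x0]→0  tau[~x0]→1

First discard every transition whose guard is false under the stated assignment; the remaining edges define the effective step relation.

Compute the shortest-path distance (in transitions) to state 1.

Answer: UNREACHABLE

Trace:
Layered search for 1:
  depth 0: {0}
  depth 1: {3,4}
1 never appears.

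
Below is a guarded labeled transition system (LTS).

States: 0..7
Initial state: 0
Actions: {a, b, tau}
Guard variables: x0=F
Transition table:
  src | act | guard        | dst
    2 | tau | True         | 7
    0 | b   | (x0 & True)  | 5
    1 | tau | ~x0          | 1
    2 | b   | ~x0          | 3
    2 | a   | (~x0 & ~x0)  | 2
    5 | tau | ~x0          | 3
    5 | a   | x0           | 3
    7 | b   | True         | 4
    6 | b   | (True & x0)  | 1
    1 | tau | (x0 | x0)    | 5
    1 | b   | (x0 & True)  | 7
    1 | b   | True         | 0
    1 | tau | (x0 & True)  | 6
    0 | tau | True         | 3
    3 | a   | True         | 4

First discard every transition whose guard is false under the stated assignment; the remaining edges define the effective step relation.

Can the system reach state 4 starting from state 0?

After dropping false guards: 9 live edges.
Layer 0: {0}
Layer 1: {3}  total {0,3}
Layer 2: {4}  total {0,3,4}
Reach set: {0,3,4}
Path to 4: tau·a

Answer: REACHABLE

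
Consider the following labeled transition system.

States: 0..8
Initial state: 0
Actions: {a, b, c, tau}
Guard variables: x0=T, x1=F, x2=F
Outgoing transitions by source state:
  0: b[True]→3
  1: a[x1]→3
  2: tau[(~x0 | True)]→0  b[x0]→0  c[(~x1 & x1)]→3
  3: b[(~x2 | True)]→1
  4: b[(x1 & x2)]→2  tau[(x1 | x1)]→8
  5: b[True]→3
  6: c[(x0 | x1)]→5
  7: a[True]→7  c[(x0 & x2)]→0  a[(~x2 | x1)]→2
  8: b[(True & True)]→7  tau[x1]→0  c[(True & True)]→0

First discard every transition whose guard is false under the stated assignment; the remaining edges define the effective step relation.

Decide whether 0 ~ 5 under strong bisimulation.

Answer: BISIMILAR

Analysis:
Compute ~ classes (split until stable):
  round 0: {{0,1,2,3,4,5,6,7,8}}
  round 1: {{0,3,5},{1,4},{2},{6},{7},{8}}
  round 2: {{0,5},{1,4},{2},{3},{6},{7},{8}}
Fixed point at round 3; 7 class(es).
[0]={0,5}  [5]={0,5}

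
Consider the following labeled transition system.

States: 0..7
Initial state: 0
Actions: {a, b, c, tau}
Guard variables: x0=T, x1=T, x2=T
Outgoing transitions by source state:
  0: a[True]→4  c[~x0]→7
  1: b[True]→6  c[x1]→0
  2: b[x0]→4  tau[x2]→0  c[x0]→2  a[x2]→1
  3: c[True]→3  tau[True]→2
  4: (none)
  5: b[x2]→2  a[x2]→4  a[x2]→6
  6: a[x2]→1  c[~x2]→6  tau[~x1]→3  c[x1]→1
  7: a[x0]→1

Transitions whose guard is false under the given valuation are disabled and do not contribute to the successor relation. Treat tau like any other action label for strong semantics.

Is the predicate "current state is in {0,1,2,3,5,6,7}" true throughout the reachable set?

Safe = {0,1,2,3,5,6,7}
R = {0,4}
  0: ok
  4: ✗ unsafe
reach 4 via a — violates

Answer: INVARIANT VIOLATED at state 4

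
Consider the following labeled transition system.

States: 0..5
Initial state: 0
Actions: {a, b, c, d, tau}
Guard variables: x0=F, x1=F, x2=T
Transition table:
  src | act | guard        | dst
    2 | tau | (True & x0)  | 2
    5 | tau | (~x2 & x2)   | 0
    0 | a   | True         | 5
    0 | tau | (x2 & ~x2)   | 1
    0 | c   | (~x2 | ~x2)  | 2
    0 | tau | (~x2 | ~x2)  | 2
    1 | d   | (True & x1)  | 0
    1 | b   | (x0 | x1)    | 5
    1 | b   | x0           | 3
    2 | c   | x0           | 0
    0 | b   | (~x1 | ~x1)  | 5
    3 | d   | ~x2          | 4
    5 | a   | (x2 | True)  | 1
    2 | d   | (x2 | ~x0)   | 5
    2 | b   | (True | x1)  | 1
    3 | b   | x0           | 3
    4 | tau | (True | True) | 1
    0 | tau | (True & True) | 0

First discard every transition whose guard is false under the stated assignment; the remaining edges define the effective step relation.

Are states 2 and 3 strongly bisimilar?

Bisimulation quotient by refinement:
  π0 = {{0,1,2,3,4,5}}
  π1 = {{0},{1,3},{2},{4},{5}}
stable after 2 split(s): 5 block(s)
class of 2: {2}; class of 3: {1,3}

Answer: NOT BISIMILAR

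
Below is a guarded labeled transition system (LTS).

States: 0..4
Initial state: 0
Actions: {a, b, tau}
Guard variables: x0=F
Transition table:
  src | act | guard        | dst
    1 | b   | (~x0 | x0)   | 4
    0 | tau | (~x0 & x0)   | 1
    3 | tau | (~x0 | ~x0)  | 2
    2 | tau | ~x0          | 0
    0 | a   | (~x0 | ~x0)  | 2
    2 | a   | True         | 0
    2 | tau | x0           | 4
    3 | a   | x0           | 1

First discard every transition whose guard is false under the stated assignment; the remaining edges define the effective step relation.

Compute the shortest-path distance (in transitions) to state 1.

Breadth-first toward 1:
  Layer 0: {0}
  Layer 1: {2}
1 never appears.

Answer: UNREACHABLE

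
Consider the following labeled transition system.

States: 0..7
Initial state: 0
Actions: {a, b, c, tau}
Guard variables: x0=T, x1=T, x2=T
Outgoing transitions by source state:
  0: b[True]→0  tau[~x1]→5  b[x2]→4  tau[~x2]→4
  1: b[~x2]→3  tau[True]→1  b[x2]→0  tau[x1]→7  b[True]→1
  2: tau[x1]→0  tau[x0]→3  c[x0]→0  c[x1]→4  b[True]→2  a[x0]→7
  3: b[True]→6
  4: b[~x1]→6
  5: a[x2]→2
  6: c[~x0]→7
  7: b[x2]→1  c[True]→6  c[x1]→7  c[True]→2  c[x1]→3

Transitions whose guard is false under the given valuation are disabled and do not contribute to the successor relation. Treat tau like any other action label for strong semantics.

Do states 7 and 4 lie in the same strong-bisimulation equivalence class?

Bisimulation quotient by refinement:
  P[0] = {{0,1,2,3,4,5,6,7}}
  P[1] = {{0,3},{1},{2},{4,6},{5},{7}}
  P[2] = {{0},{1},{2},{3},{4,6},{5},{7}}
Fixed point at round 3; 7 class(es).
[7]={7}  [4]={4,6}

Answer: NOT BISIMILAR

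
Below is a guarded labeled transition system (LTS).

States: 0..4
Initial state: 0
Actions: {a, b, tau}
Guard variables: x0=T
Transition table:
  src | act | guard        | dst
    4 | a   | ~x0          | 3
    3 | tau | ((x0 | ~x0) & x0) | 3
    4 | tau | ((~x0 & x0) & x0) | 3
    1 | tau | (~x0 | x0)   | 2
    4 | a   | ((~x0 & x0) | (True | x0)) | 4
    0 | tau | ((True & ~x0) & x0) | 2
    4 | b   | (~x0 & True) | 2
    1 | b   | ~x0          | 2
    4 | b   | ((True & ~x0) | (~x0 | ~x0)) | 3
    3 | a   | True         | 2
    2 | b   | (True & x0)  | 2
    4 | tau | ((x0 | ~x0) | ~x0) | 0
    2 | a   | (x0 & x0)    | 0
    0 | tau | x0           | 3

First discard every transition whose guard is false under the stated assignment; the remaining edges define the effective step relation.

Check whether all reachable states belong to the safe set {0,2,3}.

Answer: INVARIANT HOLDS

Analysis:
Inv-set: {0,2,3}
Reach set: {0,2,3}
  0: ok
  2: ok
  3: ok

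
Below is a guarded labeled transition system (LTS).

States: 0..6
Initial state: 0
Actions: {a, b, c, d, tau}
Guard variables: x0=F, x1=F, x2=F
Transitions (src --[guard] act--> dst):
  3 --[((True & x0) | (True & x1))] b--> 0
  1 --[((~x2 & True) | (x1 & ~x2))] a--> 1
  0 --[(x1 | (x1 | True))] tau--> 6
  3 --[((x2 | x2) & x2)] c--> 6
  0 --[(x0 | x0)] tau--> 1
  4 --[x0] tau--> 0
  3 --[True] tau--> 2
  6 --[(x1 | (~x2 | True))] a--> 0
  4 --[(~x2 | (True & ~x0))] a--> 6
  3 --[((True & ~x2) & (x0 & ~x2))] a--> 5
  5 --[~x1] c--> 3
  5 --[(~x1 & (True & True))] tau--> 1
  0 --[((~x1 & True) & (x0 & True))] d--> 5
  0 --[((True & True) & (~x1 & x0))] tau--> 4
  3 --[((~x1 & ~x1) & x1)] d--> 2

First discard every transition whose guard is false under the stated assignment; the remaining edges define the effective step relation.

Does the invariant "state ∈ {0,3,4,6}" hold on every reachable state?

Answer: INVARIANT HOLDS

Working:
Safe = {0,3,4,6}
R = {0,6}
  0: safe
  6: safe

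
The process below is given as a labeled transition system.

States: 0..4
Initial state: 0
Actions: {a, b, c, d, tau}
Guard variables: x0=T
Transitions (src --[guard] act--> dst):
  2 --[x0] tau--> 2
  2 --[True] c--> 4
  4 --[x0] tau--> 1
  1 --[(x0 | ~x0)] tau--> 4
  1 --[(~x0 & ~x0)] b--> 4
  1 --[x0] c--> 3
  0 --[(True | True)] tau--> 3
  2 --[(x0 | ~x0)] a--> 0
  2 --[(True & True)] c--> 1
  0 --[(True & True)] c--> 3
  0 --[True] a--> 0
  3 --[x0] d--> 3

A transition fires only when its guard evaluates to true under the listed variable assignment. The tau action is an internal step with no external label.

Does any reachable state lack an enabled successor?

R = {0,3}
  0: a→0  c→3  tau→3  [3 out]
  3: d→3  [1 out]

Answer: DEADLOCK-FREE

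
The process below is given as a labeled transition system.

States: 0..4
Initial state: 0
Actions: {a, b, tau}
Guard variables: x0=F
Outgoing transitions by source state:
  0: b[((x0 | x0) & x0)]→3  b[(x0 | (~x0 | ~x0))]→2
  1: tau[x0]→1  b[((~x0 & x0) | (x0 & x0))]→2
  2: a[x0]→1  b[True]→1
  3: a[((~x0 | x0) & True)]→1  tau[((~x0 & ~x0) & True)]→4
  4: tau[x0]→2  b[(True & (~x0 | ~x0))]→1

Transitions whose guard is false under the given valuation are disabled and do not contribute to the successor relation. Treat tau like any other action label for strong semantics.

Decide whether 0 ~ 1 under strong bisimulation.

Refine partition for ~:
  round 0: {{0,1,2,3,4}}
  round 1: {{0,2,4},{1},{3}}
  round 2: {{0},{1},{2,4},{3}}
Fixed point at round 3; 4 class(es).
class of 0: {0}; class of 1: {1}

Answer: NOT BISIMILAR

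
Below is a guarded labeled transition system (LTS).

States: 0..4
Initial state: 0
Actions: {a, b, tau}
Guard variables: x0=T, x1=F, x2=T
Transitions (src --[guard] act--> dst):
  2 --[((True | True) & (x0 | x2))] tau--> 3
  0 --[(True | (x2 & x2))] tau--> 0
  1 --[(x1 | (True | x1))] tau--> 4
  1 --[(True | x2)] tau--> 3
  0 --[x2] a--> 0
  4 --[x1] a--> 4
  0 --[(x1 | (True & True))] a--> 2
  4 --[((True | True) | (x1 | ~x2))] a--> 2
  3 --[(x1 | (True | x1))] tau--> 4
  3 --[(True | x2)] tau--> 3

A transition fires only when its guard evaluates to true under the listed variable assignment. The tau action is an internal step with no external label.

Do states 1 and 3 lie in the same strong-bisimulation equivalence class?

Answer: BISIMILAR

Trace:
Bisimulation quotient by refinement:
  round 0: {{0,1,2,3,4}}
  round 1: {{0},{1,2,3},{4}}
  round 2: {{0},{1,3},{2},{4}}
Fixed point at round 3; 4 class(es).
[1]={1,3}  [3]={1,3}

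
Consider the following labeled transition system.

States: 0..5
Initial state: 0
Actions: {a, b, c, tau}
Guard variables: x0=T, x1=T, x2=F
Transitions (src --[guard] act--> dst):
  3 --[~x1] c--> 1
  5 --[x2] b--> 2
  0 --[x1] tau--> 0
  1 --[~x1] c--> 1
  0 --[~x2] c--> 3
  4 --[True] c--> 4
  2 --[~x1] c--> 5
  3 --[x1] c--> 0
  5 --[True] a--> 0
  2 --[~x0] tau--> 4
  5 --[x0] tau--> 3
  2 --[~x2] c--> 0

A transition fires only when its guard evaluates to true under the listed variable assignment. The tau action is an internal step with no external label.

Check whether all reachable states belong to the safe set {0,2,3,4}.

Inv-set: {0,2,3,4}
R = {0,3}
  0: ok
  3: ok

Answer: INVARIANT HOLDS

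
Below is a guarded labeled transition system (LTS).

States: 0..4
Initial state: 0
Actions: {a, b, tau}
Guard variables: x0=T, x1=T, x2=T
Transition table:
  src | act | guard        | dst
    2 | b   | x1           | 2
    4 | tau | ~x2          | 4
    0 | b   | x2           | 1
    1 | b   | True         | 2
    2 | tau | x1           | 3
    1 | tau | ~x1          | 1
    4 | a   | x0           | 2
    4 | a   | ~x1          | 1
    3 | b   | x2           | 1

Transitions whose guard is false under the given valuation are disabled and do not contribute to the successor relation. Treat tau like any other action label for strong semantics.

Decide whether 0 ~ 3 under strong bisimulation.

Answer: BISIMILAR

Trace:
Bisimulation quotient by refinement:
  round 0: {{0,1,2,3,4}}
  round 1: {{0,1,3},{2},{4}}
  round 2: {{0,3},{1},{2},{4}}
Fixed point at round 3; 4 class(es).
class of 0: {0,3}; class of 3: {0,3}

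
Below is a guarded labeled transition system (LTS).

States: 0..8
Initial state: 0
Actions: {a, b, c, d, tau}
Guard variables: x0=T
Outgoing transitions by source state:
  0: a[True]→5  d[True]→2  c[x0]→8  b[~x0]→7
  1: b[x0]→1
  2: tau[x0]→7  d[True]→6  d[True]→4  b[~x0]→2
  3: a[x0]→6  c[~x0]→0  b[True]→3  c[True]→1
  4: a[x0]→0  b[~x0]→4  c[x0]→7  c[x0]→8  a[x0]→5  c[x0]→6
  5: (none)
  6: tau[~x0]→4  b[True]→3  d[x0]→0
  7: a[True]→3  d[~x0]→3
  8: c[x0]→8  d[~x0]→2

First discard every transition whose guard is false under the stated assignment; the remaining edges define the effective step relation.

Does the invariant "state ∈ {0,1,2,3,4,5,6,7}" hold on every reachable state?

Allowed set {0,1,2,3,4,5,6,7}
Reachable = {0,1,2,3,4,5,6,7,8}
  0: safe
  1: safe
  2: safe
  3: safe
  4: safe
  5: safe
  6: safe
  7: safe
  8: outside
counterexample path to 8: c

Answer: INVARIANT VIOLATED at state 8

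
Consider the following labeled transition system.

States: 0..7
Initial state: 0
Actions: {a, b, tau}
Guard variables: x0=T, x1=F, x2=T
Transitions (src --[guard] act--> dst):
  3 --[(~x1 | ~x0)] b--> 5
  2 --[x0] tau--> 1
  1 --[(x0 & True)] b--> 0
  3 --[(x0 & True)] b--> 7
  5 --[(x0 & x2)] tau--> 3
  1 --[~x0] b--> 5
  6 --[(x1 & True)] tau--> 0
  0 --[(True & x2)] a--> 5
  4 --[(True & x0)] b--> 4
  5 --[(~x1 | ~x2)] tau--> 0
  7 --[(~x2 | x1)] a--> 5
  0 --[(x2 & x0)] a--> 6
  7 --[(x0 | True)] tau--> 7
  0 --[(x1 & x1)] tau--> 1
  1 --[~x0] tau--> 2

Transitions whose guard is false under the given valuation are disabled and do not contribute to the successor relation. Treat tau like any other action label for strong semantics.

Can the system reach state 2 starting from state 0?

Answer: UNREACHABLE

Trace:
Guard filter leaves 10 enabled edge(s).
Layer 0: {0}
Layer 1: {5,6}  now seen {0,5,6}
Layer 2: {3}  now seen {0,3,5,6}
Layer 3: {7}  now seen {0,3,5,6,7}
Reachable = {0,3,5,6,7}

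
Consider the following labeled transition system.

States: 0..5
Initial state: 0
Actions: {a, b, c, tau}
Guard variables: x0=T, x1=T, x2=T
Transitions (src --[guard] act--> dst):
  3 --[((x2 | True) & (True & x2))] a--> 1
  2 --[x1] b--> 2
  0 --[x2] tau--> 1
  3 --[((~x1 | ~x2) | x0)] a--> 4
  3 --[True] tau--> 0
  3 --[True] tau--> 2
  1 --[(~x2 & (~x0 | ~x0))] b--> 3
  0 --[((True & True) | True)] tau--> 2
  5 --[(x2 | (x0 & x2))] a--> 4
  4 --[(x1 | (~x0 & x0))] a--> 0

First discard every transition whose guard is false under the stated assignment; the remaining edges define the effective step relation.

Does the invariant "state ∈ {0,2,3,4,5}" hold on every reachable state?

Safe = {0,2,3,4,5}
Reach set: {0,1,2}
  0: ok
  1: ✗ unsafe
  2: ok
reach 1 via tau — violates

Answer: INVARIANT VIOLATED at state 1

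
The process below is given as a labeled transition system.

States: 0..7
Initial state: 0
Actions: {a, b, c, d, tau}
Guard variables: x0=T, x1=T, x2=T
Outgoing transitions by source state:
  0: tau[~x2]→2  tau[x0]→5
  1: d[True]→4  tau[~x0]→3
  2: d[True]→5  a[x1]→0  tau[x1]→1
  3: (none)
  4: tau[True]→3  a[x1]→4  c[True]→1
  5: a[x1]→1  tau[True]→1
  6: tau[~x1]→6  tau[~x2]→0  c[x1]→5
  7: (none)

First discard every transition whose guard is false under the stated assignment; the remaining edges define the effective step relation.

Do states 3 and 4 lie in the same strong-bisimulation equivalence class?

Bisimulation quotient by refinement:
  P[0] = {{0,1,2,3,4,5,6,7}}
  P[1] = {{0},{1},{2},{3,7},{4},{5},{6}}
7 equivalence class(es) (converged in 2)
3∈{3,7}, 4∈{4}

Answer: NOT BISIMILAR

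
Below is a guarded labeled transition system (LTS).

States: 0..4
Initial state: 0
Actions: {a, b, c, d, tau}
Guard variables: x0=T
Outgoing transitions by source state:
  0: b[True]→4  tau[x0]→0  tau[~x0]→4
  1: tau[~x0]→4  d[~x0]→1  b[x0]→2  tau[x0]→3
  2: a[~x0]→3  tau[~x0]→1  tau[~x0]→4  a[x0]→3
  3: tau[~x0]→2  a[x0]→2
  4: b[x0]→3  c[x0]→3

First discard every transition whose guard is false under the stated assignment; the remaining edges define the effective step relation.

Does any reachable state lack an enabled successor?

Answer: DEADLOCK-FREE

Working:
R = {0,2,3,4}
  0: b→4  tau→0  [deg 2]
  2: a→3  [deg 1]
  3: a→2  [deg 1]
  4: b→3  c→3  [deg 2]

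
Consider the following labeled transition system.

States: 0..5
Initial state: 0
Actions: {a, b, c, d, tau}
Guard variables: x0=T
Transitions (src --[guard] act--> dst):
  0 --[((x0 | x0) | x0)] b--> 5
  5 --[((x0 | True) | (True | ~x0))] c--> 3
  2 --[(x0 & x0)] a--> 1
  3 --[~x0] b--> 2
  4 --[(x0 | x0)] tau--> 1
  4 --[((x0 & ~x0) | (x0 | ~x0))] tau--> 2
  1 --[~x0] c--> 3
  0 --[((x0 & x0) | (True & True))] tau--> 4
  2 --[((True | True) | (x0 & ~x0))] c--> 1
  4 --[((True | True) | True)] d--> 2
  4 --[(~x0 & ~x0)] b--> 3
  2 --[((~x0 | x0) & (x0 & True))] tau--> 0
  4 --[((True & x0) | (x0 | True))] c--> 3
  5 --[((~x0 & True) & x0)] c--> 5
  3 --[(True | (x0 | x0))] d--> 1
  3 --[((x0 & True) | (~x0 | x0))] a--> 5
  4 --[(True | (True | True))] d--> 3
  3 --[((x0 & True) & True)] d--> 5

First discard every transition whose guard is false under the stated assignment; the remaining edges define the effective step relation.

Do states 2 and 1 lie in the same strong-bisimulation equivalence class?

Bisimulation quotient by refinement:
  π0 = {{0,1,2,3,4,5}}
  π1 = {{0},{1},{2},{3},{4},{5}}
6 equivalence class(es) (converged in 2)
2∈{2}, 1∈{1}

Answer: NOT BISIMILAR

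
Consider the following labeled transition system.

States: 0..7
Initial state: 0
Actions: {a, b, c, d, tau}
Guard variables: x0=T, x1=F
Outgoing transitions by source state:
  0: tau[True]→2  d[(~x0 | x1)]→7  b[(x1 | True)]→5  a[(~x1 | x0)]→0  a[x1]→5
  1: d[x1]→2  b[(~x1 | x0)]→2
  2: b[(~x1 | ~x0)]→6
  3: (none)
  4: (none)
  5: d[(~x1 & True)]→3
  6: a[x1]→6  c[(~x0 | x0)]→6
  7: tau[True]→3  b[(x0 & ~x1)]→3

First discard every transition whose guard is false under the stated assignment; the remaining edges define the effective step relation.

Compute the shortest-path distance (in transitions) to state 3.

Answer: 2

Trace:
BFS to 3:
  depth 0: {0}
  depth 1: {2,5}
  depth 2: {3,6}
3 enters at depth 2; path b·d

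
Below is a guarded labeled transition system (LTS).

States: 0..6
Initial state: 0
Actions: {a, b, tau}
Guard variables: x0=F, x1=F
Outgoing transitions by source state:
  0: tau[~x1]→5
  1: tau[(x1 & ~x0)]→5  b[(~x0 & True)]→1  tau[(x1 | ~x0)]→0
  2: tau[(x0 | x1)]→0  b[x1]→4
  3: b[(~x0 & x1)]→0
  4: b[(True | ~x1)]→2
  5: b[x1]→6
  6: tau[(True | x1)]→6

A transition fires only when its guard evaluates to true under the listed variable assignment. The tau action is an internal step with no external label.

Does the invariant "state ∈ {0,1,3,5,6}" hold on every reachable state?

Inv-set: {0,1,3,5,6}
R = {0,5}
  0: ok
  5: ok

Answer: INVARIANT HOLDS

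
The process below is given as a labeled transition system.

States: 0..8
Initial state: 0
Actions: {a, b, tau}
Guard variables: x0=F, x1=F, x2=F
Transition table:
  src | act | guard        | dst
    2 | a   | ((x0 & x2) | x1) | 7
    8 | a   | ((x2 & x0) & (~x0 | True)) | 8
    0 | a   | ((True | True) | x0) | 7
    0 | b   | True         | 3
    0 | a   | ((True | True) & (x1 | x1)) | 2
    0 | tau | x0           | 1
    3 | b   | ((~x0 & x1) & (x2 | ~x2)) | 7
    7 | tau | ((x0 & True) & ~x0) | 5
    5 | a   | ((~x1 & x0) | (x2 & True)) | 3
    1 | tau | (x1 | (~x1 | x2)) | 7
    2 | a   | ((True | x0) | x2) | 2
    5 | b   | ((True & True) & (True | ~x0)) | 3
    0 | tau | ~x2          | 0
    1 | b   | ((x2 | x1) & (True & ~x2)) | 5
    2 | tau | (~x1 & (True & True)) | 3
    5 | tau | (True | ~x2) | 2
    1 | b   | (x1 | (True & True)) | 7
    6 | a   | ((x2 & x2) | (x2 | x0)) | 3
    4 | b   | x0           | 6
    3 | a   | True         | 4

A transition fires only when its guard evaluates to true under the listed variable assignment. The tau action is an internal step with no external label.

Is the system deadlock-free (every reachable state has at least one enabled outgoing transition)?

R = {0,3,4,7}
  0: a→7  b→3  tau→0  [3 out]
  3: a→4  [1 out]
  4: ∅  [no exit]
  7: ∅  [no exit]
Path to 4: b·a

Answer: DEADLOCK at state 4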